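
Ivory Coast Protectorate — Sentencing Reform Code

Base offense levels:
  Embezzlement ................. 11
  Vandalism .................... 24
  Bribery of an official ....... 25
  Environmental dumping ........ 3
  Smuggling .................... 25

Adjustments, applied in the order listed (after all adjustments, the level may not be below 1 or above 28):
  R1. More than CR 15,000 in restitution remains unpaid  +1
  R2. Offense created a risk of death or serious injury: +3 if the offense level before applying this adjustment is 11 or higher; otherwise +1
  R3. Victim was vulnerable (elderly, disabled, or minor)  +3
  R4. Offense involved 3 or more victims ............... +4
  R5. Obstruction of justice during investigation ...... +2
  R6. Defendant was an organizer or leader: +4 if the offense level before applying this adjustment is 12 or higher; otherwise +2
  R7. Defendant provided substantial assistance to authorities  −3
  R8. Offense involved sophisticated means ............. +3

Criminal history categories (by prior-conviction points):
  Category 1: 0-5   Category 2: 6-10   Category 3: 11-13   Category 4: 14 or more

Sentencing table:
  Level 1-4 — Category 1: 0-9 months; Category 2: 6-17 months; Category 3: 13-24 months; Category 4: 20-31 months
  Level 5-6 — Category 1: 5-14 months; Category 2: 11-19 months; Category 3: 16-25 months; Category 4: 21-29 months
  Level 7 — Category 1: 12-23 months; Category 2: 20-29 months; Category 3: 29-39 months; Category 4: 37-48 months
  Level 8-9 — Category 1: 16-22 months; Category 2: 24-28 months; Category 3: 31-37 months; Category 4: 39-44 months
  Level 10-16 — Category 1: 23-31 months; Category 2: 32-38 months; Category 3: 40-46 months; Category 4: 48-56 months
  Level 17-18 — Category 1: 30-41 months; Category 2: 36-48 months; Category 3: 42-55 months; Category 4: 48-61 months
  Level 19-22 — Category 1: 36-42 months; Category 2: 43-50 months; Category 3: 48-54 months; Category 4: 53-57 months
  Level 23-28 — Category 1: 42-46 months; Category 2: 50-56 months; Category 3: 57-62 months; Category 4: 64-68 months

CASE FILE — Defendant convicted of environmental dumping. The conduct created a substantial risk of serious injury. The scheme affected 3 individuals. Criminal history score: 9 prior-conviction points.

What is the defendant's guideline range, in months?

24-28 months

Base offense level for environmental dumping: 3.
R1 does not apply.
R2 applies (level before this adjustment is 3 < 11, so +1): 3 + 1 = 4.
R3 does not apply.
R4 applies: 4 + 4 = 8.
R8 does not apply.
Final offense level: 8.
Criminal history: 9 prior points → Category 2 (6-10).
Level 8 falls in the 8-9 band.
Grid: Level 8-9 × Category 2 = 24-28 months.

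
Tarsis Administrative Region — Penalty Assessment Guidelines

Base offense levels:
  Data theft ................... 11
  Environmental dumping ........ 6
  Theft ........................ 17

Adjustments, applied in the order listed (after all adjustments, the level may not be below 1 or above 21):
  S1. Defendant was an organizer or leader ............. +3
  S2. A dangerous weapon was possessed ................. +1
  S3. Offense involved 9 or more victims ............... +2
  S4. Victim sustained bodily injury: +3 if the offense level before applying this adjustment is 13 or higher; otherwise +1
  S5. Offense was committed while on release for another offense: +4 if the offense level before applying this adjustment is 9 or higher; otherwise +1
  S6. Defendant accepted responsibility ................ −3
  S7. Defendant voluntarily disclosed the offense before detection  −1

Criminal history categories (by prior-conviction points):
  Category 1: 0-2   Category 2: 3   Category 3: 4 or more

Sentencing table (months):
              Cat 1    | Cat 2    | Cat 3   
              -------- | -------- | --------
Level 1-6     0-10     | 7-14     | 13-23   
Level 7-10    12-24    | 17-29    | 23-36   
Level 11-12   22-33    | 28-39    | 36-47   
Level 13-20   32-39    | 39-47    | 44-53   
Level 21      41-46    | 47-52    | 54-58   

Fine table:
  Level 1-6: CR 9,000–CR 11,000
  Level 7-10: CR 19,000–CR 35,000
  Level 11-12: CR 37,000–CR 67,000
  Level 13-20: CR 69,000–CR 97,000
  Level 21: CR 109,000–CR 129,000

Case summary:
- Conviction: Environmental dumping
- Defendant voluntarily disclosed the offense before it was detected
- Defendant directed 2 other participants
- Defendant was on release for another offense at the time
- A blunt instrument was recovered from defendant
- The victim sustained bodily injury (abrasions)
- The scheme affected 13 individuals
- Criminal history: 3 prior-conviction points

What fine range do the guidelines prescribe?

CR 69,000–CR 97,000

Base offense level for environmental dumping: 6.
S1 applies: 6 + 3 = 9.
S2 applies: 9 + 1 = 10.
S3 applies: 10 + 2 = 12.
S4 applies (level before this adjustment is 12 < 13, so +1): 12 + 1 = 13.
S5 applies (level before this adjustment is 13 ≥ 9, so +4): 13 + 4 = 17.
S7 applies: 17 − 1 = 16.
Final offense level: 16.
Level 16 falls in the 13-20 band.
Fine table: Level 13-20 → CR 69,000–CR 97,000.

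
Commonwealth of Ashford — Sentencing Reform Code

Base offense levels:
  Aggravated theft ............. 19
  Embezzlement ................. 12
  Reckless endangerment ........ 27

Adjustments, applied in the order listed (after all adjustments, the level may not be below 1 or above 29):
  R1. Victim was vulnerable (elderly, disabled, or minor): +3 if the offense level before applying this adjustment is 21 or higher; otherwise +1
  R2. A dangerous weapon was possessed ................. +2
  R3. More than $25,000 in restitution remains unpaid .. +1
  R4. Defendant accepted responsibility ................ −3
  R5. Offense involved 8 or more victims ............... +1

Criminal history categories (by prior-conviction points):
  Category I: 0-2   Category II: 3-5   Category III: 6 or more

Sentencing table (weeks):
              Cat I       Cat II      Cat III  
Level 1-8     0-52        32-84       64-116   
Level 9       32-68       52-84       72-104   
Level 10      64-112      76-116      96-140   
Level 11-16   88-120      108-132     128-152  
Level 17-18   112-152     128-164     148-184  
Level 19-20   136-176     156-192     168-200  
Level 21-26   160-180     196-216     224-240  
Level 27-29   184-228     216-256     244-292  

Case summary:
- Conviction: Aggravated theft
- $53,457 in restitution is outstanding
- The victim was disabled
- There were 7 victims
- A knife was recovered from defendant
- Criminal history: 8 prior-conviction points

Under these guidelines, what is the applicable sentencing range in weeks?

Base offense level for aggravated theft: 19.
R1 applies (level before this adjustment is 19 < 21, so +1): 19 + 1 = 20.
R2 applies: 20 + 2 = 22.
R3 applies: 22 + 1 = 23.
R4 does not apply.
R5 does not apply.
Final offense level: 23.
Criminal history: 8 prior points → Category III (6+).
Level 23 falls in the 21-26 band.
Grid: Level 21-26 × Category III = 224-240 weeks.

224-240 weeks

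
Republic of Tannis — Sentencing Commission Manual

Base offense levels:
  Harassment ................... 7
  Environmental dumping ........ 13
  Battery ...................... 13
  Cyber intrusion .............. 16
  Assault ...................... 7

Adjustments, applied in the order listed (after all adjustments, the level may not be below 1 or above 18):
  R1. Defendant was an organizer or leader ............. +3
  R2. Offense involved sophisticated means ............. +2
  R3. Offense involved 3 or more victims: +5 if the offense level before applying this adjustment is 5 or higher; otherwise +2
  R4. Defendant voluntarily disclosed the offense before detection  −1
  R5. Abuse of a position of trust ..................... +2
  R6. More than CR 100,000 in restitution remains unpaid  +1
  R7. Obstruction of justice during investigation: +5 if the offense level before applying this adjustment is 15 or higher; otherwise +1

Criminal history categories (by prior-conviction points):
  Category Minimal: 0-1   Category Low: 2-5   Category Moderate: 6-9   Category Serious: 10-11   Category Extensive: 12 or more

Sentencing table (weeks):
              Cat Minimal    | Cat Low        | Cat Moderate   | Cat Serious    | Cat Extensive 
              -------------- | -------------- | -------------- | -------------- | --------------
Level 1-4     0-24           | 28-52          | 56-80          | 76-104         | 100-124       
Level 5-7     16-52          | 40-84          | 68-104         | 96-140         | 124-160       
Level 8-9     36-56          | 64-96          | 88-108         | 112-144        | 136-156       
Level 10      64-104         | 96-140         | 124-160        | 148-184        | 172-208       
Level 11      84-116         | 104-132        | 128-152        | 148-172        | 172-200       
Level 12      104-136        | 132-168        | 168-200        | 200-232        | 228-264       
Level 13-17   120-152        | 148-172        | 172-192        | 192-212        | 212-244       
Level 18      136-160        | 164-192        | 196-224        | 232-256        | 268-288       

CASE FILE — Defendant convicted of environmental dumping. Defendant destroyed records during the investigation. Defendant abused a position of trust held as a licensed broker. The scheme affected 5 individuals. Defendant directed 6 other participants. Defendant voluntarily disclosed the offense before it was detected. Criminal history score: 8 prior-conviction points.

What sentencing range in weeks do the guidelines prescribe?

Base offense level for environmental dumping: 13.
R1 applies: 13 + 3 = 16.
R3 applies (level before this adjustment is 16 ≥ 5, so +5): 16 + 5 = 21.
R4 applies: 21 − 1 = 20.
R5 applies: 20 + 2 = 22.
R6 does not apply.
R7 applies (level before this adjustment is 22 ≥ 15, so +5): 22 + 5 = 27.
Level 27 exceeds the maximum of 18; capped at 18.
Final offense level: 18.
Criminal history: 8 prior points → Category Moderate (6-9).
Level 18 falls in the 18 band.
Grid: Level 18 × Category Moderate = 196-224 weeks.

196-224 weeks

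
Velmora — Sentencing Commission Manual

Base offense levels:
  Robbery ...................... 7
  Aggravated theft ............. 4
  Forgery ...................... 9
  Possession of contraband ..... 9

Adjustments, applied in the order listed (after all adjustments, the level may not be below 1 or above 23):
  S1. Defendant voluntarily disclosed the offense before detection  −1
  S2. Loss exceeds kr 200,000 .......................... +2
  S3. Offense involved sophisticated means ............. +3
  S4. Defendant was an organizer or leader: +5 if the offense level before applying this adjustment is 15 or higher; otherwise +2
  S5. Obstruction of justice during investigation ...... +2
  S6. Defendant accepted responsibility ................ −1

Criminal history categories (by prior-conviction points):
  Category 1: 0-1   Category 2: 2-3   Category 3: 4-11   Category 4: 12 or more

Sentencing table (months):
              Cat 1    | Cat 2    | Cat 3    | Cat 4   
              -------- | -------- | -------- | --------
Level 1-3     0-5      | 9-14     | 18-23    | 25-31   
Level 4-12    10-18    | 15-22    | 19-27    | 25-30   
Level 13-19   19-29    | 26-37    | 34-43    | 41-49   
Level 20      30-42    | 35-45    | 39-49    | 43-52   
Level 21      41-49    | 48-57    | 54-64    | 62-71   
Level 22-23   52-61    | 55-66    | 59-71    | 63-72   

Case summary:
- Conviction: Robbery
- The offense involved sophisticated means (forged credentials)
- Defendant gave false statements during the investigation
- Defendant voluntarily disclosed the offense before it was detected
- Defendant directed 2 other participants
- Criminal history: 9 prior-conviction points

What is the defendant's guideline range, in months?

34-43 months

Base offense level for robbery: 7.
S1 applies: 7 − 1 = 6.
S2 does not apply.
S3 applies: 6 + 3 = 9.
S4 applies (level before this adjustment is 9 < 15, so +2): 9 + 2 = 11.
S5 applies: 11 + 2 = 13.
S6 does not apply.
Final offense level: 13.
Criminal history: 9 prior points → Category 3 (4-11).
Level 13 falls in the 13-19 band.
Grid: Level 13-19 × Category 3 = 34-43 months.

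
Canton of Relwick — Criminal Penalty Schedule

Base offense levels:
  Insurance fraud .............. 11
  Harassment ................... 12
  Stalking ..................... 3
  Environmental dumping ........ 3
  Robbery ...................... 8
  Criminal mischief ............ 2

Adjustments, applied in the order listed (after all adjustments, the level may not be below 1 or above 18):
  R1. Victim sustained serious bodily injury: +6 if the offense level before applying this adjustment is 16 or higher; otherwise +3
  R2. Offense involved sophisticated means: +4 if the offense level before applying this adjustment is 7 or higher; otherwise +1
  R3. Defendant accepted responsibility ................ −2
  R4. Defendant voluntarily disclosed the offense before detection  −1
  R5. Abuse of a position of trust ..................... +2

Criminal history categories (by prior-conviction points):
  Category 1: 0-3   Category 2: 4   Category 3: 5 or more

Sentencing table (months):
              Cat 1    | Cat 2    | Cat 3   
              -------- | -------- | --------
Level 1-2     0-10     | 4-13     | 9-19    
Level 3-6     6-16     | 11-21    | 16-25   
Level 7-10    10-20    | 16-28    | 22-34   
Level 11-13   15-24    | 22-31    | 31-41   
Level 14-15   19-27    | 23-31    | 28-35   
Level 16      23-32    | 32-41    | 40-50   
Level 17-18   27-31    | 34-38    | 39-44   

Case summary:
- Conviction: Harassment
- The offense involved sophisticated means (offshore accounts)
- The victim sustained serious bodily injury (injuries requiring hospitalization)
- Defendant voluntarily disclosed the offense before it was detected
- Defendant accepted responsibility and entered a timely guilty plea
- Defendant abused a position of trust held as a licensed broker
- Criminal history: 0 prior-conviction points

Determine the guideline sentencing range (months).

Base offense level for harassment: 12.
R1 applies (level before this adjustment is 12 < 16, so +3): 12 + 3 = 15.
R2 applies (level before this adjustment is 15 ≥ 7, so +4): 15 + 4 = 19.
R3 applies: 19 − 2 = 17.
R4 applies: 17 − 1 = 16.
R5 applies: 16 + 2 = 18.
Final offense level: 18.
Criminal history: 0 prior points → Category 1 (0-3).
Level 18 falls in the 17-18 band.
Grid: Level 17-18 × Category 1 = 27-31 months.

27-31 months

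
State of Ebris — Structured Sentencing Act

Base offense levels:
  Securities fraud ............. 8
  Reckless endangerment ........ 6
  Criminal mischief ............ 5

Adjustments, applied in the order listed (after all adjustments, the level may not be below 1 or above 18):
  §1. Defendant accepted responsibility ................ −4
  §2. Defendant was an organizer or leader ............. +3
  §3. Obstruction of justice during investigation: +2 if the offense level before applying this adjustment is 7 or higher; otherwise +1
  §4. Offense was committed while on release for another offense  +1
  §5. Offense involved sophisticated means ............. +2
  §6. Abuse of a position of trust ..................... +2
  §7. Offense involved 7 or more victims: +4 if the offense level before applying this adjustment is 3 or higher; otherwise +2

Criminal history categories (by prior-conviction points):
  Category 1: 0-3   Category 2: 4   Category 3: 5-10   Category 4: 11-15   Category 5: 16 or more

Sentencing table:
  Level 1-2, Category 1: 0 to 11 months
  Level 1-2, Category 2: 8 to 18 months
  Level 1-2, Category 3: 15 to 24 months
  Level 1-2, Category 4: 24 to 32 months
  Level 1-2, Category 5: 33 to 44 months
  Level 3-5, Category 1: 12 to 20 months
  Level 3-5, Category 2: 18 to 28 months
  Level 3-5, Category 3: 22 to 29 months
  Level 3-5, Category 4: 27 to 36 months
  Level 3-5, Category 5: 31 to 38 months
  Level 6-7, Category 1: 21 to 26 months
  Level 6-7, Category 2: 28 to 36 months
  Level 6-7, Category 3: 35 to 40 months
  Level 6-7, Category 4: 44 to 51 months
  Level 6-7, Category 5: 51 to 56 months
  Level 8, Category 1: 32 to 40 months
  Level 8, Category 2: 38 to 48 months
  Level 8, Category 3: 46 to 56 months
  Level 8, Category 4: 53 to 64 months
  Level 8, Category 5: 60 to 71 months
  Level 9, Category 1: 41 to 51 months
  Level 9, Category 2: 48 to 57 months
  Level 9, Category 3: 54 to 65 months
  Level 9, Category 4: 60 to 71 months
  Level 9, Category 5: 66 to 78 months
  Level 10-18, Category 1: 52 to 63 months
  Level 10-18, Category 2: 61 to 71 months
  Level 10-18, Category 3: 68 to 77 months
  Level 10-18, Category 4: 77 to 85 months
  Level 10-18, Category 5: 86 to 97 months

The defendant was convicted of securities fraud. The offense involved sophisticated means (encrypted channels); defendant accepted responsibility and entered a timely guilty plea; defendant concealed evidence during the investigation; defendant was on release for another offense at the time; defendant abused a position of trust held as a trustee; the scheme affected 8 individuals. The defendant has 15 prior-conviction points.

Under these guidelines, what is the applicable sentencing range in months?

Base offense level for securities fraud: 8.
§1 applies: 8 − 4 = 4.
§3 applies (level before this adjustment is 4 < 7, so +1): 4 + 1 = 5.
§4 applies: 5 + 1 = 6.
§5 applies: 6 + 2 = 8.
§6 applies: 8 + 2 = 10.
§7 applies (level before this adjustment is 10 ≥ 3, so +4): 10 + 4 = 14.
Final offense level: 14.
Criminal history: 15 prior points → Category 4 (11-15).
Level 14 falls in the 10-18 band.
Grid: Level 10-18 × Category 4 = 77-85 months.

77-85 months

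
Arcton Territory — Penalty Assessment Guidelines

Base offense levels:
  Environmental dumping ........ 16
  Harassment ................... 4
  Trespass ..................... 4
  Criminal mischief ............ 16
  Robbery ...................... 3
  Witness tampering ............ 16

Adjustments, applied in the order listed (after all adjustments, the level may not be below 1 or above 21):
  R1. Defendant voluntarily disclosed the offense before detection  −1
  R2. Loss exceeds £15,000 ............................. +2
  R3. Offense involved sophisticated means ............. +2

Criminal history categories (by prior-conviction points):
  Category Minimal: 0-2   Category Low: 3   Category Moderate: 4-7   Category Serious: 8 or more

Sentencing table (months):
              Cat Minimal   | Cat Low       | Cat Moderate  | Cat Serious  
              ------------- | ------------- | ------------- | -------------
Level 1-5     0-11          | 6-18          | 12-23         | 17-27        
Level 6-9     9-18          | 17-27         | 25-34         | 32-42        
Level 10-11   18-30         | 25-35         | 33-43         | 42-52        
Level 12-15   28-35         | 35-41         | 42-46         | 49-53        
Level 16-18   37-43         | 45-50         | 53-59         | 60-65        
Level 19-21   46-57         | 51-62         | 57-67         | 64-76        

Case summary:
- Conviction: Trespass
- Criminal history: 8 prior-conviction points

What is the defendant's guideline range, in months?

17-27 months

Base offense level for trespass: 4.
Final offense level: 4.
Criminal history: 8 prior points → Category Serious (8+).
Level 4 falls in the 1-5 band.
Grid: Level 1-5 × Category Serious = 17-27 months.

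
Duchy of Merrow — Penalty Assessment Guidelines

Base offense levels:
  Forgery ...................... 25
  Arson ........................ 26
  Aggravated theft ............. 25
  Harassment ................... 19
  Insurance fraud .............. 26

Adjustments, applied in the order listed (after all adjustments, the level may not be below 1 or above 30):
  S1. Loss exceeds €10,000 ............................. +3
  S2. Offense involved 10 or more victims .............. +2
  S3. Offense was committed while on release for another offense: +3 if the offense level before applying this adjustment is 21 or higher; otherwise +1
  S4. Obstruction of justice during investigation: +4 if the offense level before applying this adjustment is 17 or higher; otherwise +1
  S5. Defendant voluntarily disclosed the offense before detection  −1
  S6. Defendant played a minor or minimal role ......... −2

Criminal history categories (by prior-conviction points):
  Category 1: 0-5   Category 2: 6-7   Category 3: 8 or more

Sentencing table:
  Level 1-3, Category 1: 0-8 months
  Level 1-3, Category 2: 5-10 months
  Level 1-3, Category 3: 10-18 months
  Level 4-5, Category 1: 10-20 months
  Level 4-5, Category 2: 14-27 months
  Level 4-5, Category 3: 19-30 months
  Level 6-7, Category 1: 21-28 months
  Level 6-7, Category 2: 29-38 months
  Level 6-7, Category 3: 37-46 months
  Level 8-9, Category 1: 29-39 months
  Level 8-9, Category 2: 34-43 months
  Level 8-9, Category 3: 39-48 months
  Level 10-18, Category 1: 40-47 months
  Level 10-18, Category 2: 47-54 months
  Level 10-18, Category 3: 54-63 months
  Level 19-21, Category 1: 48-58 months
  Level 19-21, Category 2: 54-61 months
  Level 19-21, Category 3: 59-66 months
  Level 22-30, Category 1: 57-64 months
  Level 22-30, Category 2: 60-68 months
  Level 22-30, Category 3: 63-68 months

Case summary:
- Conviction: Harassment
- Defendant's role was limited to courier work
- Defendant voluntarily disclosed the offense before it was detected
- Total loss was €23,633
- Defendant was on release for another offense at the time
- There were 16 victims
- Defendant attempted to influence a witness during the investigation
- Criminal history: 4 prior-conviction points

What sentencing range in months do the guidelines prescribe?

Base offense level for harassment: 19.
S1 applies: 19 + 3 = 22.
S2 applies: 22 + 2 = 24.
S3 applies (level before this adjustment is 24 ≥ 21, so +3): 24 + 3 = 27.
S4 applies (level before this adjustment is 27 ≥ 17, so +4): 27 + 4 = 31.
S5 applies: 31 − 1 = 30.
S6 applies: 30 − 2 = 28.
Final offense level: 28.
Criminal history: 4 prior points → Category 1 (0-5).
Level 28 falls in the 22-30 band.
Grid: Level 22-30 × Category 1 = 57-64 months.

57-64 months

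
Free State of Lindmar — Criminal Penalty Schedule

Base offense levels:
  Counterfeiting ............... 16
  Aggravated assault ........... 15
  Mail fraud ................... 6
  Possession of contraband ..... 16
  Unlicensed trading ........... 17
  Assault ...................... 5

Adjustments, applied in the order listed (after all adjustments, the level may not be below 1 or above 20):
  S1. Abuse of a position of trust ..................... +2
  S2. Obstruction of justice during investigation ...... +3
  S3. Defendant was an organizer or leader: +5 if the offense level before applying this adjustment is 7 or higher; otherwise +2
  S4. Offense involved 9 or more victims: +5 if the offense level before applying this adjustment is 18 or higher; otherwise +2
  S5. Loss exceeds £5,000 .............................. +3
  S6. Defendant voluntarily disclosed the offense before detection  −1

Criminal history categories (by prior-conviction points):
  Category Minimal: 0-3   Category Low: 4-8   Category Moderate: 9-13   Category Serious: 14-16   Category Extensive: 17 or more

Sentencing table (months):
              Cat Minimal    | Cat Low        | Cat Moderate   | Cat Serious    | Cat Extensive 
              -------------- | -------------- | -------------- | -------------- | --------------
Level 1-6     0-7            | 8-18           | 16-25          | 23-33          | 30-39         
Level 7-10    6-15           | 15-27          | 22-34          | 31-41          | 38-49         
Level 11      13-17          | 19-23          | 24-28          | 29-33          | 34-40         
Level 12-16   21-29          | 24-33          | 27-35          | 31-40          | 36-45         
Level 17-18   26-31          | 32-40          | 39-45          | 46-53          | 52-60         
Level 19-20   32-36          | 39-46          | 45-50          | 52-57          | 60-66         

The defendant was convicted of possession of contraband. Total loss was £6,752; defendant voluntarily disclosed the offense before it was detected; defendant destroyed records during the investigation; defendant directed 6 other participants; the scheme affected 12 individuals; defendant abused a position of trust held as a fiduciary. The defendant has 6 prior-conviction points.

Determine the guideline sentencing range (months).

Base offense level for possession of contraband: 16.
S1 applies: 16 + 2 = 18.
S2 applies: 18 + 3 = 21.
S3 applies (level before this adjustment is 21 ≥ 7, so +5): 21 + 5 = 26.
S4 applies (level before this adjustment is 26 ≥ 18, so +5): 26 + 5 = 31.
S5 applies: 31 + 3 = 34.
S6 applies: 34 − 1 = 33.
Level 33 exceeds the maximum of 20; capped at 20.
Final offense level: 20.
Criminal history: 6 prior points → Category Low (4-8).
Level 20 falls in the 19-20 band.
Grid: Level 19-20 × Category Low = 39-46 months.

39-46 months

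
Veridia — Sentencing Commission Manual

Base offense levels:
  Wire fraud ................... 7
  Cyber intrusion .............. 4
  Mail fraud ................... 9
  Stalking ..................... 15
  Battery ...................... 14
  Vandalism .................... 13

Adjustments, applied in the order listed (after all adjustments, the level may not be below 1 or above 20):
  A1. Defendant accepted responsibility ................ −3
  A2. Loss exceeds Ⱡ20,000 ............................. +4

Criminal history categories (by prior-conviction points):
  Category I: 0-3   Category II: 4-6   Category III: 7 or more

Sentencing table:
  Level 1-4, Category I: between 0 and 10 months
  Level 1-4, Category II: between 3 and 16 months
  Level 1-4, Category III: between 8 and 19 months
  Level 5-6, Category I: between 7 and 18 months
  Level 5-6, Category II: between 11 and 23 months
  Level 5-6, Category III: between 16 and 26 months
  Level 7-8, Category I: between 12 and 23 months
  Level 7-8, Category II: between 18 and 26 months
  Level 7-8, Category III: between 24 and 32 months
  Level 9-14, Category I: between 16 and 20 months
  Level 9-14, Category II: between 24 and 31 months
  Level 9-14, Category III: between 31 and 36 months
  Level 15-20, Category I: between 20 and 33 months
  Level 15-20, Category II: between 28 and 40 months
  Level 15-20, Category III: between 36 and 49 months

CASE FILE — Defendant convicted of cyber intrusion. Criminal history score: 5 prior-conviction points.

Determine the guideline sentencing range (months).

Base offense level for cyber intrusion: 4.
Final offense level: 4.
Criminal history: 5 prior points → Category II (4-6).
Level 4 falls in the 1-4 band.
Grid: Level 1-4 × Category II = 3-16 months.

3-16 months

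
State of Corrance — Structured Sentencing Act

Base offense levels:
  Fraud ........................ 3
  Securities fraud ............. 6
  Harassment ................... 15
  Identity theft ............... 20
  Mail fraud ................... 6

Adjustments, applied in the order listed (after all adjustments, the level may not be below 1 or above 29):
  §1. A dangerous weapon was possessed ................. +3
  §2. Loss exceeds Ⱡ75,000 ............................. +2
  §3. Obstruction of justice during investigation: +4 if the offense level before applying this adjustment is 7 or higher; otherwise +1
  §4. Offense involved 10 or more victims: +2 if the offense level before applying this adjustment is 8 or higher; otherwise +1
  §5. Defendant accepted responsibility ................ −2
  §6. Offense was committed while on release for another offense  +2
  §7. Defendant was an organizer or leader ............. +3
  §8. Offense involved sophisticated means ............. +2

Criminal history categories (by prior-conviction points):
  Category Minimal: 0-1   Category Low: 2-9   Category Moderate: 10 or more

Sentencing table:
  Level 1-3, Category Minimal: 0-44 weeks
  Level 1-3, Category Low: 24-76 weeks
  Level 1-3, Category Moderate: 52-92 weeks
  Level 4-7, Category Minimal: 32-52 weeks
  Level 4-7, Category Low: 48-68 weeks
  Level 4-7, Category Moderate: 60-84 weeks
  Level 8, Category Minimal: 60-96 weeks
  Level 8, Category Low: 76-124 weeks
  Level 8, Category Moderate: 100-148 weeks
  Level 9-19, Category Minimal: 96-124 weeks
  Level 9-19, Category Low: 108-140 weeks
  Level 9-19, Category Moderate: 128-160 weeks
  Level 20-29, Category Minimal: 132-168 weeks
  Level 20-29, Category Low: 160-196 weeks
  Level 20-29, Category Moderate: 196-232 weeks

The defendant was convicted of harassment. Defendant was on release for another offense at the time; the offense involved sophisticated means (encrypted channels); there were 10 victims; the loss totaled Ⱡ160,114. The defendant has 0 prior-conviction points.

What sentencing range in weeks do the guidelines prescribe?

Base offense level for harassment: 15.
§1 does not apply.
§2 applies: 15 + 2 = 17.
§4 applies (level before this adjustment is 17 ≥ 8, so +2): 17 + 2 = 19.
§6 applies: 19 + 2 = 21.
§8 applies: 21 + 2 = 23.
Final offense level: 23.
Criminal history: 0 prior points → Category Minimal (0-1).
Level 23 falls in the 20-29 band.
Grid: Level 20-29 × Category Minimal = 132-168 weeks.

132-168 weeks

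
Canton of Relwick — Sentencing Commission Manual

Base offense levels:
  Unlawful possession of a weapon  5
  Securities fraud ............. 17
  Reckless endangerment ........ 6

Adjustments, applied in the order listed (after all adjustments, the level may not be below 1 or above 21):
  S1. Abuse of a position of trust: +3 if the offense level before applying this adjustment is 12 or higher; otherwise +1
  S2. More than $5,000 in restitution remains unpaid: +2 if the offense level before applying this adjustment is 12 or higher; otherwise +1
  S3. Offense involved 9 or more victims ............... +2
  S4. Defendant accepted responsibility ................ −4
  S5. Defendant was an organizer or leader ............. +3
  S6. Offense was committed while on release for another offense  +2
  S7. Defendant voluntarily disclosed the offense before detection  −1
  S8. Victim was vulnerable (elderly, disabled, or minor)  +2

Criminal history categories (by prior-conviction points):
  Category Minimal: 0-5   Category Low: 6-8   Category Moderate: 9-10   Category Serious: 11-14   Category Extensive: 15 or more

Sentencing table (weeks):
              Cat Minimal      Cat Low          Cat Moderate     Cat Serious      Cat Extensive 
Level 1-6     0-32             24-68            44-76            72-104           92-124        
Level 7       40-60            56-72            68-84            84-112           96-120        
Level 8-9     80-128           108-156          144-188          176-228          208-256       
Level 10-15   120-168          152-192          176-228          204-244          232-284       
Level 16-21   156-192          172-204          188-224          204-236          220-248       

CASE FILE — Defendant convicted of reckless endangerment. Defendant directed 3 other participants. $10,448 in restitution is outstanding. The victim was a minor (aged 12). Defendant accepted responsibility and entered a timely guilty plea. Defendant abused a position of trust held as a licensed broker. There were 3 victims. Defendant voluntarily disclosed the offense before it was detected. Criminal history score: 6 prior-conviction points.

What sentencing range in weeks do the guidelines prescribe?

Base offense level for reckless endangerment: 6.
S1 applies (level before this adjustment is 6 < 12, so +1): 6 + 1 = 7.
S2 applies (level before this adjustment is 7 < 12, so +1): 7 + 1 = 8.
S3 does not apply.
S4 applies: 8 − 4 = 4.
S5 applies: 4 + 3 = 7.
S7 applies: 7 − 1 = 6.
S8 applies: 6 + 2 = 8.
Final offense level: 8.
Criminal history: 6 prior points → Category Low (6-8).
Level 8 falls in the 8-9 band.
Grid: Level 8-9 × Category Low = 108-156 weeks.

108-156 weeks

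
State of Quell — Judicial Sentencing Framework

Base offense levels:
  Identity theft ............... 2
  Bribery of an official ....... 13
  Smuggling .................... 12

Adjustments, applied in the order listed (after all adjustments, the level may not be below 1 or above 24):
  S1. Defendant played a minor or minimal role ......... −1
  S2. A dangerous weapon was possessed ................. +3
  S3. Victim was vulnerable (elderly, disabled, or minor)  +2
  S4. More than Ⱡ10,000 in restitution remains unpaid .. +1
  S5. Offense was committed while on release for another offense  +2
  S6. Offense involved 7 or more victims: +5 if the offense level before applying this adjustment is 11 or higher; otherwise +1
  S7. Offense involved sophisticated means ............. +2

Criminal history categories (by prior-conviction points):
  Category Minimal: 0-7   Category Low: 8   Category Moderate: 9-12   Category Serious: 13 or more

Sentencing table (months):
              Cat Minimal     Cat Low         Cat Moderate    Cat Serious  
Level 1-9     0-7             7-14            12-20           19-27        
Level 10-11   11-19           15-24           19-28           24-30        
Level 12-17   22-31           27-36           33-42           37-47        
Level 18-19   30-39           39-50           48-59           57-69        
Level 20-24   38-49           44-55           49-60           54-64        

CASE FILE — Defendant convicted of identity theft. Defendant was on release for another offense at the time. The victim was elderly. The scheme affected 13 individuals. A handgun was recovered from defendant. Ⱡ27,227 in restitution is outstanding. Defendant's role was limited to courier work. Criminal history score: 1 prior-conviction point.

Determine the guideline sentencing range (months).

Base offense level for identity theft: 2.
S1 applies: 2 − 1 = 1.
S2 applies: 1 + 3 = 4.
S3 applies: 4 + 2 = 6.
S4 applies: 6 + 1 = 7.
S5 applies: 7 + 2 = 9.
S6 applies (level before this adjustment is 9 < 11, so +1): 9 + 1 = 10.
S7 does not apply.
Final offense level: 10.
Criminal history: 1 prior point → Category Minimal (0-7).
Level 10 falls in the 10-11 band.
Grid: Level 10-11 × Category Minimal = 11-19 months.

11-19 months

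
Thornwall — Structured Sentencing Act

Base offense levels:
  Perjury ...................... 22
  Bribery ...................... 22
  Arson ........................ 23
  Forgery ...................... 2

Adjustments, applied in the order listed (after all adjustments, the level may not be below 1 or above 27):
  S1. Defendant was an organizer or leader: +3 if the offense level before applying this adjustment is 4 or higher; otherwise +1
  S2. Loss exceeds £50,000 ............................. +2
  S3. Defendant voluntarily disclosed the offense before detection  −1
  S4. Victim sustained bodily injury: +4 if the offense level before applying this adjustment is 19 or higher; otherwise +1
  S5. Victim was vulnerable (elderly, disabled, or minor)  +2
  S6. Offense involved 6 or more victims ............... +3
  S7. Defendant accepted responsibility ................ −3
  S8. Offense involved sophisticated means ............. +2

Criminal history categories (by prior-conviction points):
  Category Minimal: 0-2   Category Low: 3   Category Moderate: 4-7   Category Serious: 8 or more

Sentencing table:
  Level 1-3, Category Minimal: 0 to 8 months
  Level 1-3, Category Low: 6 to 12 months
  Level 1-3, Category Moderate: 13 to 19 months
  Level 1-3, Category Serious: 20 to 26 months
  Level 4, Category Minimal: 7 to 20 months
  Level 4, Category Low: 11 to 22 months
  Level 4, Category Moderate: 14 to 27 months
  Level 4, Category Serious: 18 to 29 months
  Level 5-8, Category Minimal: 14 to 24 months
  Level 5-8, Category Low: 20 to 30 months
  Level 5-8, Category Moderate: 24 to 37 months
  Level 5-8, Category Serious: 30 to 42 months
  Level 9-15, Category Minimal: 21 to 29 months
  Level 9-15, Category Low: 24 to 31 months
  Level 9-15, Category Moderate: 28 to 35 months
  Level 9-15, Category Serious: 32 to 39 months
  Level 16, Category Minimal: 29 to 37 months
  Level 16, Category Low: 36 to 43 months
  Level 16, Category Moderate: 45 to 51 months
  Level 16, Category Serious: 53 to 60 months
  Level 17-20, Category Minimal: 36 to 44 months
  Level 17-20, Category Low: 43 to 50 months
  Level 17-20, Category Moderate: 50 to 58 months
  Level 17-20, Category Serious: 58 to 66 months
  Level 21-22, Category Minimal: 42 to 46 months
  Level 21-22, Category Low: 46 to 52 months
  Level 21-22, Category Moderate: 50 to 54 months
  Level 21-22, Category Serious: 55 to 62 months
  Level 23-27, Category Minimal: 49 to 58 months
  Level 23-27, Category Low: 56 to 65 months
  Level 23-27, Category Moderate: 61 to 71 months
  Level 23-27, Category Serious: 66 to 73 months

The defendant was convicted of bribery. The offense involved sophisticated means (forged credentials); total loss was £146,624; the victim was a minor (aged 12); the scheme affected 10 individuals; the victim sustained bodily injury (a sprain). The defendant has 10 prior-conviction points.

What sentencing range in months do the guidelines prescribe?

66-73 months

Base offense level for bribery: 22.
S1 does not apply.
S2 applies: 22 + 2 = 24.
S4 applies (level before this adjustment is 24 ≥ 19, so +4): 24 + 4 = 28.
S5 applies: 28 + 2 = 30.
S6 applies: 30 + 3 = 33.
S8 applies: 33 + 2 = 35.
Level 35 exceeds the maximum of 27; capped at 27.
Final offense level: 27.
Criminal history: 10 prior points → Category Serious (8+).
Level 27 falls in the 23-27 band.
Grid: Level 23-27 × Category Serious = 66-73 months.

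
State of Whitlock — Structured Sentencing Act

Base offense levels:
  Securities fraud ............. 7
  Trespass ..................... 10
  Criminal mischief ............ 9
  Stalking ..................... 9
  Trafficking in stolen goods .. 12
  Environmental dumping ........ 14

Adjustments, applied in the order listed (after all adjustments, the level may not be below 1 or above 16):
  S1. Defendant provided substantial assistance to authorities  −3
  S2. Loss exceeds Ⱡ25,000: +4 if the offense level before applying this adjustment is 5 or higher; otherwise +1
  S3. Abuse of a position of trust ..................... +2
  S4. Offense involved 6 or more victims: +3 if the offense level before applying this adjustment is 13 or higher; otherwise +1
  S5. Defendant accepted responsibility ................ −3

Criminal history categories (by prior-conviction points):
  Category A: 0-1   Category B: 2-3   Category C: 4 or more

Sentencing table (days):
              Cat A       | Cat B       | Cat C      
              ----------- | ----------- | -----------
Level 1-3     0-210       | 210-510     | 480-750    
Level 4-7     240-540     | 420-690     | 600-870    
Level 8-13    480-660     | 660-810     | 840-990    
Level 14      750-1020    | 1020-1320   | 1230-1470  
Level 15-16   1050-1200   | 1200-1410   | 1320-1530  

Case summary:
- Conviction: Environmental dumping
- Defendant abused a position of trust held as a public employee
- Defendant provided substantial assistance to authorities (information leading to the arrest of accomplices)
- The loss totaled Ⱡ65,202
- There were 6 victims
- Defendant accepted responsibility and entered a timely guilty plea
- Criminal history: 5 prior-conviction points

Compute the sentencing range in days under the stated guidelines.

1320-1530 days

Base offense level for environmental dumping: 14.
S1 applies: 14 − 3 = 11.
S2 applies (level before this adjustment is 11 ≥ 5, so +4): 11 + 4 = 15.
S3 applies: 15 + 2 = 17.
S4 applies (level before this adjustment is 17 ≥ 13, so +3): 17 + 3 = 20.
S5 applies: 20 − 3 = 17.
Level 17 exceeds the maximum of 16; capped at 16.
Final offense level: 16.
Criminal history: 5 prior points → Category C (4+).
Level 16 falls in the 15-16 band.
Grid: Level 15-16 × Category C = 1320-1530 days.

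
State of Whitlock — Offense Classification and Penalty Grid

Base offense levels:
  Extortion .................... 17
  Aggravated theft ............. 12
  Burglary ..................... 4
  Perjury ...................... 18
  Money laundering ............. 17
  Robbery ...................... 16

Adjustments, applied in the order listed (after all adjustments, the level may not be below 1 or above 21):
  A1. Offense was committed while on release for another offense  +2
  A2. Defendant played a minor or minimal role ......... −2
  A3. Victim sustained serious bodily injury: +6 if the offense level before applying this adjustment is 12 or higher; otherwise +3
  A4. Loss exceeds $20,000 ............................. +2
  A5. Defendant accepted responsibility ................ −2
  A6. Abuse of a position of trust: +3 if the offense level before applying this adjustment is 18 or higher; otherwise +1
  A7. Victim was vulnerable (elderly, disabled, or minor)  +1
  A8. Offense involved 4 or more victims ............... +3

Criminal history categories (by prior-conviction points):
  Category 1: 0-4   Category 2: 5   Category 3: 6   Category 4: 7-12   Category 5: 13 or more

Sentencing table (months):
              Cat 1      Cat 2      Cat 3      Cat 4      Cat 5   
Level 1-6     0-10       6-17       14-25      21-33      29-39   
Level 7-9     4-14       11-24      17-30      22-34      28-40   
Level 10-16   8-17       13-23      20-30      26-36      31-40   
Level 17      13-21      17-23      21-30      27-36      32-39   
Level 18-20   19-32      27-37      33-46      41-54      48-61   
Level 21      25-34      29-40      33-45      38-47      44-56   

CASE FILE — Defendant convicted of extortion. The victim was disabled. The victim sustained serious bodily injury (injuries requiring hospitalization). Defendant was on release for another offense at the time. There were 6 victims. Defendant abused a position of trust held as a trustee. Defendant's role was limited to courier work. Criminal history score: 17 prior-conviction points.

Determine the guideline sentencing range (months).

44-56 months

Base offense level for extortion: 17.
A1 applies: 17 + 2 = 19.
A2 applies: 19 − 2 = 17.
A3 applies (level before this adjustment is 17 ≥ 12, so +6): 17 + 6 = 23.
A4 does not apply.
A6 applies (level before this adjustment is 23 ≥ 18, so +3): 23 + 3 = 26.
A7 applies: 26 + 1 = 27.
A8 applies: 27 + 3 = 30.
Level 30 exceeds the maximum of 21; capped at 21.
Final offense level: 21.
Criminal history: 17 prior points → Category 5 (13+).
Level 21 falls in the 21 band.
Grid: Level 21 × Category 5 = 44-56 months.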